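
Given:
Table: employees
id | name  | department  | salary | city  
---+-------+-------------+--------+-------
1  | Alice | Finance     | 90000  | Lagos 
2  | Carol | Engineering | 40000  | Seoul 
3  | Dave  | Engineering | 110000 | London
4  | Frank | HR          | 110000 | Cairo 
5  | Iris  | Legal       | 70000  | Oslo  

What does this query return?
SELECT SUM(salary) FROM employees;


SUM(salary) = 90000 + 40000 + 110000 + 110000 + 70000 = 420000

420000


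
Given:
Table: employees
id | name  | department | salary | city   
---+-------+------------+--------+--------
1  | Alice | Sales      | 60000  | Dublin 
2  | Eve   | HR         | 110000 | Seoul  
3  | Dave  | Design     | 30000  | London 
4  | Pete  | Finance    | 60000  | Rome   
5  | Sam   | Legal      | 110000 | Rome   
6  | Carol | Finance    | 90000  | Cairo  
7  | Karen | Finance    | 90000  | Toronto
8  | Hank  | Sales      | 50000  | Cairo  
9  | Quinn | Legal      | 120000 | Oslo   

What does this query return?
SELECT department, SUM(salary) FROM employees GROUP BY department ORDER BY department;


Summing salary within each department:
  Design: 30000 = 30000
  Finance: 60000 + 90000 + 90000 = 240000
  HR: 110000 = 110000
  Legal: 110000 + 120000 = 230000
  Sales: 60000 + 50000 = 110000


5 groups:
Design, 30000
Finance, 240000
HR, 110000
Legal, 230000
Sales, 110000


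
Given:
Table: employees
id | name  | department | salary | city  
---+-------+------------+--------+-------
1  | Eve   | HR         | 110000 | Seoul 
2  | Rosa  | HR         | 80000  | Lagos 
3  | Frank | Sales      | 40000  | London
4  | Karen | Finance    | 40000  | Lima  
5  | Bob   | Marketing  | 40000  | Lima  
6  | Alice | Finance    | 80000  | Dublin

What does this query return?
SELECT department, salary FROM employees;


Projecting columns: department, salary

6 rows:
HR, 110000
HR, 80000
Sales, 40000
Finance, 40000
Marketing, 40000
Finance, 80000


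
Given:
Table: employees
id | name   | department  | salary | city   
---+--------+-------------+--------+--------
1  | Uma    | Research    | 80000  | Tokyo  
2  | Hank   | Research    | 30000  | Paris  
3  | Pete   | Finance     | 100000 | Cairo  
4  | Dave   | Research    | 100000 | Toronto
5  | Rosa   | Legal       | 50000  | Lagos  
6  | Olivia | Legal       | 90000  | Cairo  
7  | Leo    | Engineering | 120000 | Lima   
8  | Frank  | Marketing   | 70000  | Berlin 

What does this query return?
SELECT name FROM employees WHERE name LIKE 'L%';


LIKE 'L%' matches names starting with 'L'
Matching: 1

1 rows:
Leo


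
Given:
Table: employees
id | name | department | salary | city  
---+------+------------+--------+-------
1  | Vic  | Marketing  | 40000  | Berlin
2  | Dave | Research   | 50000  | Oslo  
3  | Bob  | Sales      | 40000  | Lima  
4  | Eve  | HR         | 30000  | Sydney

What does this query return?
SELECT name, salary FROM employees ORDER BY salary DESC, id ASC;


Sorting by salary DESC, then id ASC for ties

4 rows:
Dave, 50000
Vic, 40000
Bob, 40000
Eve, 30000


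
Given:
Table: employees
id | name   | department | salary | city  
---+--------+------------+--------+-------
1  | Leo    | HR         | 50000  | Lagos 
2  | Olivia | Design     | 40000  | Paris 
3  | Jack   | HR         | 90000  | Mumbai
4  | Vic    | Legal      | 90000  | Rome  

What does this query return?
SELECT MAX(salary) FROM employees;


Salaries: 50000, 40000, 90000, 90000
MAX = 90000

90000


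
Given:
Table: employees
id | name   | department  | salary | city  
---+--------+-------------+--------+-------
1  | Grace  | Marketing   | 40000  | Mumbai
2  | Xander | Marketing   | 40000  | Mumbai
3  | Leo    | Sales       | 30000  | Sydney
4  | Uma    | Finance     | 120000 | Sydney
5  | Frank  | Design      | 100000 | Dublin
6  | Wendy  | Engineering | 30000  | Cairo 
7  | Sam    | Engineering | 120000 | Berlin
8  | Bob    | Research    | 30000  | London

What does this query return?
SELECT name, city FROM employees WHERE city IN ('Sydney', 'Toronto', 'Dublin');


Filtering: city IN ('Sydney', 'Toronto', 'Dublin')
Matching: 3 rows

3 rows:
Leo, Sydney
Uma, Sydney
Frank, Dublin


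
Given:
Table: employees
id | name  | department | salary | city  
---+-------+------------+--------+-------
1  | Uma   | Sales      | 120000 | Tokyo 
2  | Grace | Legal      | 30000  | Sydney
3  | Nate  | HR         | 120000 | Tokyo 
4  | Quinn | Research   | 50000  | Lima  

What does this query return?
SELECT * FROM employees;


SELECT * returns all 4 rows with all columns

4 rows:
1, Uma, Sales, 120000, Tokyo
2, Grace, Legal, 30000, Sydney
3, Nate, HR, 120000, Tokyo
4, Quinn, Research, 50000, Lima


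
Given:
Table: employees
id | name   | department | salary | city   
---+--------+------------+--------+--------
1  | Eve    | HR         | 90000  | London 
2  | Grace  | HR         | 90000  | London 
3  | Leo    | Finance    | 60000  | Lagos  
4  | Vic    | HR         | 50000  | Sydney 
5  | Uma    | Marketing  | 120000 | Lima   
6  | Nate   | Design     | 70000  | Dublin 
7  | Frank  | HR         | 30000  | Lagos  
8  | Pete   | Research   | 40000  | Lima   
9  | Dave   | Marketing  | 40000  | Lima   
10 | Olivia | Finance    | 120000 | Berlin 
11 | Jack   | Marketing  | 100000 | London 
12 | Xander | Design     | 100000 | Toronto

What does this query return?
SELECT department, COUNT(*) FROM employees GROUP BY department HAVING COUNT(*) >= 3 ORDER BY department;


Groups with count >= 3:
  HR: 4 -> PASS
  Marketing: 3 -> PASS
  Design: 2 -> filtered out
  Finance: 2 -> filtered out
  Research: 1 -> filtered out


2 groups:
HR, 4
Marketing, 3


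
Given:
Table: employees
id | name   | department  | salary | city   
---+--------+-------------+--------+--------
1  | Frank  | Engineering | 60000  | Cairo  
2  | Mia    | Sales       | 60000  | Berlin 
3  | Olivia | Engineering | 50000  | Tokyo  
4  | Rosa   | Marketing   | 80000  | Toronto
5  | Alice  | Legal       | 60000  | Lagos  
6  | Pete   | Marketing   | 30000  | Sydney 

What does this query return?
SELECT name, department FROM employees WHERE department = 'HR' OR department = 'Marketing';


Filtering: department = 'HR' OR 'Marketing'
Matching: 2 rows

2 rows:
Rosa, Marketing
Pete, Marketing


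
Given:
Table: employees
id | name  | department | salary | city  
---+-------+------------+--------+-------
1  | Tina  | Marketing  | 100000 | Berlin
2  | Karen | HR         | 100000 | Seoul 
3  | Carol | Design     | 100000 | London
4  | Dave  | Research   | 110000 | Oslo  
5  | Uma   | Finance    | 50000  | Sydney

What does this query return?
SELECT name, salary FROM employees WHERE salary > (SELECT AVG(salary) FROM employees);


Subquery: AVG(salary) = 92000.0
Filtering: salary > 92000.0
  Tina (100000) -> MATCH
  Karen (100000) -> MATCH
  Carol (100000) -> MATCH
  Dave (110000) -> MATCH


4 rows:
Tina, 100000
Karen, 100000
Carol, 100000
Dave, 110000


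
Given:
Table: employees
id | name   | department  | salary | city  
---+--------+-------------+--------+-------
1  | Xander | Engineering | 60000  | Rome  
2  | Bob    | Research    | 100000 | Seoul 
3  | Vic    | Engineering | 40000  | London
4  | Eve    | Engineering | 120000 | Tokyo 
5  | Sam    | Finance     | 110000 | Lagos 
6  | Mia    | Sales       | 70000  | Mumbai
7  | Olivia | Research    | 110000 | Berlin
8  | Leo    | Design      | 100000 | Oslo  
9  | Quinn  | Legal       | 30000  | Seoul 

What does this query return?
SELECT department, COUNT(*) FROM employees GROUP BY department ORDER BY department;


Assigning each row to its department group:
  Xander -> Engineering
  Bob -> Research
  Vic -> Engineering
  Eve -> Engineering
  Sam -> Finance
  Mia -> Sales
  Olivia -> Research
  Leo -> Design
  Quinn -> Legal


6 groups:
Design, 1
Engineering, 3
Finance, 1
Legal, 1
Research, 2
Sales, 1


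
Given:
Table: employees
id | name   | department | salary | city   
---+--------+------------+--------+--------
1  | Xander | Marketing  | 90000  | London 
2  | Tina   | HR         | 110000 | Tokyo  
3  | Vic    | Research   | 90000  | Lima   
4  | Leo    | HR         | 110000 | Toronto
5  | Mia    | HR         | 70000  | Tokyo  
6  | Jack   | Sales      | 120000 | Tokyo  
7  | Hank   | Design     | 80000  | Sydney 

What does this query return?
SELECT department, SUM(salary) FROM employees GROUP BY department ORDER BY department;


Summing salary within each department:
  Design: 80000 = 80000
  HR: 110000 + 110000 + 70000 = 290000
  Marketing: 90000 = 90000
  Research: 90000 = 90000
  Sales: 120000 = 120000


5 groups:
Design, 80000
HR, 290000
Marketing, 90000
Research, 90000
Sales, 120000


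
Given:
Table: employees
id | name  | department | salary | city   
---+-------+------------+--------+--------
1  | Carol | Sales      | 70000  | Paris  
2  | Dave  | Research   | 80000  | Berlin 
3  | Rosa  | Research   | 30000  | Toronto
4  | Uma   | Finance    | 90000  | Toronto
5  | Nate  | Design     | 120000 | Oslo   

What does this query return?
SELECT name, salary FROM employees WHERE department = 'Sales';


Filtering: department = 'Sales'
Matching rows: 1

1 rows:
Carol, 70000


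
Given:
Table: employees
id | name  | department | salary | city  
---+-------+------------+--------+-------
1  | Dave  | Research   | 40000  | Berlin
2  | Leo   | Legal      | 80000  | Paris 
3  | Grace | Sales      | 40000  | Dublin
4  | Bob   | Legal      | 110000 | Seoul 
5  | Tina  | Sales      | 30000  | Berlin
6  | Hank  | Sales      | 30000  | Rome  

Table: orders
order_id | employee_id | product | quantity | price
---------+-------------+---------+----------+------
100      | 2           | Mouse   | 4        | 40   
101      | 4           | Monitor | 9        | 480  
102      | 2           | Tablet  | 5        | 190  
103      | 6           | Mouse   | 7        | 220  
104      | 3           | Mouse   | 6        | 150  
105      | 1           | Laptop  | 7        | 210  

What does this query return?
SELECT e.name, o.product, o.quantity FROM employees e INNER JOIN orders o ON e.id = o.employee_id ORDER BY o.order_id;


Joining employees.id = orders.employee_id:
  employee Leo (id=2) -> order Mouse
  employee Bob (id=4) -> order Monitor
  employee Leo (id=2) -> order Tablet
  employee Hank (id=6) -> order Mouse
  employee Grace (id=3) -> order Mouse
  employee Dave (id=1) -> order Laptop


6 rows:
Leo, Mouse, 4
Bob, Monitor, 9
Leo, Tablet, 5
Hank, Mouse, 7
Grace, Mouse, 6
Dave, Laptop, 7


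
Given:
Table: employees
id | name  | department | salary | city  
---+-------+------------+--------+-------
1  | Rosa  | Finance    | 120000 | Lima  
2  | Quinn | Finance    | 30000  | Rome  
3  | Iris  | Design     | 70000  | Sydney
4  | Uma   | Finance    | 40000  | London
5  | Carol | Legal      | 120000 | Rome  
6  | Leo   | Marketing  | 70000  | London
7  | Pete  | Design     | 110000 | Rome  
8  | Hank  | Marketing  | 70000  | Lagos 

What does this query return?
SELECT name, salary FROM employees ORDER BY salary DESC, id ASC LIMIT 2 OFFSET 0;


Sort by salary DESC (id ASC tiebreak), then skip 0 and take 2
Rows 1 through 2

2 rows:
Rosa, 120000
Carol, 120000


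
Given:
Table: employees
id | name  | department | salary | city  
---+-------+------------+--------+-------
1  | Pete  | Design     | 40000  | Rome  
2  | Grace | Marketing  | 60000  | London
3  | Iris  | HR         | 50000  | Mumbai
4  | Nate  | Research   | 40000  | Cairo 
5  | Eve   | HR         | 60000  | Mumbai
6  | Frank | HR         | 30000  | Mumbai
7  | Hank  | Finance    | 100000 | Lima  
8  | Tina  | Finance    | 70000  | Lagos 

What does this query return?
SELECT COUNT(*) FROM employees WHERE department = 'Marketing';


Counting rows where department = 'Marketing'
  Grace -> MATCH


1


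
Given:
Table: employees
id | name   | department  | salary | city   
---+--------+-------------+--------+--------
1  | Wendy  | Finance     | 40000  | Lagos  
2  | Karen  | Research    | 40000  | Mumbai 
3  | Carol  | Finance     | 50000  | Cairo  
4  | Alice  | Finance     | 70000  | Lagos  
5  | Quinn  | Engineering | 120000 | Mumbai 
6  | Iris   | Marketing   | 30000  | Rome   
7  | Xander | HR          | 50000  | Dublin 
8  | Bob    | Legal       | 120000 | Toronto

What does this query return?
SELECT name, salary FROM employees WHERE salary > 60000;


Filtering: salary > 60000
Matching: 3 rows

3 rows:
Alice, 70000
Quinn, 120000
Bob, 120000


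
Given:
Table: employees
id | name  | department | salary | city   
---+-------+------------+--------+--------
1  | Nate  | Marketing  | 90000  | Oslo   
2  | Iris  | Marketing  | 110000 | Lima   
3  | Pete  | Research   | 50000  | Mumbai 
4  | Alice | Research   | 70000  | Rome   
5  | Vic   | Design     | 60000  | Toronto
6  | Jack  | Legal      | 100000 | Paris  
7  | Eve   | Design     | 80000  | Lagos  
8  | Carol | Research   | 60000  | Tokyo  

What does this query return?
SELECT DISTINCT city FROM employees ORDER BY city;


All 'city' values (row order): Oslo, Lima, Mumbai, Rome, Toronto, Paris, Lagos, Tokyo
Removing duplicates leaves 8 unique value(s).

8 values:
Lagos
Lima
Mumbai
Oslo
Paris
Rome
Tokyo
Toronto


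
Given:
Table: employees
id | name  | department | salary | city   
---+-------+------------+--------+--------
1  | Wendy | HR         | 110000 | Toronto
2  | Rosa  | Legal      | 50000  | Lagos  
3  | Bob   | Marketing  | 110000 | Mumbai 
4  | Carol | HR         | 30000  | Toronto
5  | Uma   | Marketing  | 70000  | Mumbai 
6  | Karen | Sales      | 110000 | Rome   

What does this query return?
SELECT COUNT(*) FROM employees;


COUNT(*) counts all rows

6


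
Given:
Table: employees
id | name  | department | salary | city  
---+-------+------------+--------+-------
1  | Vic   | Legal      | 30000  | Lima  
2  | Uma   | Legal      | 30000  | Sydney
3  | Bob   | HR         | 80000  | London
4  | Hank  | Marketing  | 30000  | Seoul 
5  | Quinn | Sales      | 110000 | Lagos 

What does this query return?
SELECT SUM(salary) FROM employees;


SUM(salary) = 30000 + 30000 + 80000 + 30000 + 110000 = 280000

280000


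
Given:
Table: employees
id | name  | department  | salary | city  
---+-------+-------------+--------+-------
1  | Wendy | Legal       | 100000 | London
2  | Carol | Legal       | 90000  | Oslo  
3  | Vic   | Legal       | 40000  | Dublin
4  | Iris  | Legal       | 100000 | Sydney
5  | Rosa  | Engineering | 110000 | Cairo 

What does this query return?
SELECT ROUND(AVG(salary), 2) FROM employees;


SUM(salary) = 440000
COUNT = 5
ROUND(AVG, 2) = ROUND(440000 / 5, 2) = 88000.0

88000.0


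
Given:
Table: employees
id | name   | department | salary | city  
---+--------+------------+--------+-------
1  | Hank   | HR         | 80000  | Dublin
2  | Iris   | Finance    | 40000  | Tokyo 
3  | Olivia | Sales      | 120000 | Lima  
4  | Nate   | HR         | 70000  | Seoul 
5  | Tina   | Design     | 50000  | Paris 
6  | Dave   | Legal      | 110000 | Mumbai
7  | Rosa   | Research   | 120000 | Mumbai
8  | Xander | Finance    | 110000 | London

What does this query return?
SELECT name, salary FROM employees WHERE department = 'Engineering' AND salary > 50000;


Filtering: department = 'Engineering' AND salary > 50000
Matching: 0 rows

Empty result set (0 rows)


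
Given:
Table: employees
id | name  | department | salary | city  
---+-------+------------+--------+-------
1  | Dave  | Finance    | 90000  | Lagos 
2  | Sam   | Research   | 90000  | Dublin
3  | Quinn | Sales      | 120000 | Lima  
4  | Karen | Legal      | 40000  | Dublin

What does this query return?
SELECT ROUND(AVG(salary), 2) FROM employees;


SUM(salary) = 340000
COUNT = 4
ROUND(AVG, 2) = ROUND(340000 / 4, 2) = 85000.0

85000.0


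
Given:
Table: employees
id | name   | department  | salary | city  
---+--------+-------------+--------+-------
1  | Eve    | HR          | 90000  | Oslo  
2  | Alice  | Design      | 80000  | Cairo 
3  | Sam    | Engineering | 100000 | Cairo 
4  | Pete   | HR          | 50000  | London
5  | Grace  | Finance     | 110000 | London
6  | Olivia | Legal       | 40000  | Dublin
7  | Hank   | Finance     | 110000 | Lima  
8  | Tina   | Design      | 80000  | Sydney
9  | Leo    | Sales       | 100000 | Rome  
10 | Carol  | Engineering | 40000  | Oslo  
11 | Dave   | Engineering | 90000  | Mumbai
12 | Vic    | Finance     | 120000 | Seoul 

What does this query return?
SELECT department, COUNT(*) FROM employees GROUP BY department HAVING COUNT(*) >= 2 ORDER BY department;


Groups with count >= 2:
  Design: 2 -> PASS
  Engineering: 3 -> PASS
  Finance: 3 -> PASS
  HR: 2 -> PASS
  Legal: 1 -> filtered out
  Sales: 1 -> filtered out


4 groups:
Design, 2
Engineering, 3
Finance, 3
HR, 2


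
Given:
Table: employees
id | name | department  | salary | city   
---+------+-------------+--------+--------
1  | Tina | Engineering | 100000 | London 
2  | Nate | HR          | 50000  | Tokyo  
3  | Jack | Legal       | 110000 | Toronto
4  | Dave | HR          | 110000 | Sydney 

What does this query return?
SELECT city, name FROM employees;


Projecting columns: city, name

4 rows:
London, Tina
Tokyo, Nate
Toronto, Jack
Sydney, Dave


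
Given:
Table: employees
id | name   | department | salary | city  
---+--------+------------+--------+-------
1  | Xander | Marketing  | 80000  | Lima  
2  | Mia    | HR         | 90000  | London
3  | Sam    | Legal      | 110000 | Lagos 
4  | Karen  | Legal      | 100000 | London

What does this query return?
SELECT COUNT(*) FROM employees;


COUNT(*) counts all rows

4


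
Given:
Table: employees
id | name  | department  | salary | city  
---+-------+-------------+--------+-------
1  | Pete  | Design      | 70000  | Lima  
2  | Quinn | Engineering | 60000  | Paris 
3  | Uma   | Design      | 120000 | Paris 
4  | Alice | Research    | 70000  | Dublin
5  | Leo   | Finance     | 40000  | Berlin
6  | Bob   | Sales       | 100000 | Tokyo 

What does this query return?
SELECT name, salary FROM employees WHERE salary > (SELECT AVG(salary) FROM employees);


Subquery: AVG(salary) = 76666.67
Filtering: salary > 76666.67
  Uma (120000) -> MATCH
  Bob (100000) -> MATCH


2 rows:
Uma, 120000
Bob, 100000


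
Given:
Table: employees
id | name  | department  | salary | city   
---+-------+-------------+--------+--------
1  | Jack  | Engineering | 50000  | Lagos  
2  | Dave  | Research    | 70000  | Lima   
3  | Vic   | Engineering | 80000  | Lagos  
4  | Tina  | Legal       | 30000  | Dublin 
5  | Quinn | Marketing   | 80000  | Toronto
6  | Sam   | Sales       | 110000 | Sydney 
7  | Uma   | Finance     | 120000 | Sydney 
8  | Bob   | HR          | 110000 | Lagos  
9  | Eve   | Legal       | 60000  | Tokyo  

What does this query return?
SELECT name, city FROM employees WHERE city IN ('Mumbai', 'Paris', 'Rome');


Filtering: city IN ('Mumbai', 'Paris', 'Rome')
Matching: 0 rows

Empty result set (0 rows)


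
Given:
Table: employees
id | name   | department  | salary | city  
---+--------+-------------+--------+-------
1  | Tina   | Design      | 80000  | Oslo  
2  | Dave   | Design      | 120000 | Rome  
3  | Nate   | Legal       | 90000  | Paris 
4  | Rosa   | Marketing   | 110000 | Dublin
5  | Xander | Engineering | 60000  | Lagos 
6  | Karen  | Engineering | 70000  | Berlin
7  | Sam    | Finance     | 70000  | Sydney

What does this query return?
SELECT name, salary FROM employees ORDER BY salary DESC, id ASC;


Sorting by salary DESC, then id ASC for ties

7 rows:
Dave, 120000
Rosa, 110000
Nate, 90000
Tina, 80000
Karen, 70000
Sam, 70000
Xander, 60000


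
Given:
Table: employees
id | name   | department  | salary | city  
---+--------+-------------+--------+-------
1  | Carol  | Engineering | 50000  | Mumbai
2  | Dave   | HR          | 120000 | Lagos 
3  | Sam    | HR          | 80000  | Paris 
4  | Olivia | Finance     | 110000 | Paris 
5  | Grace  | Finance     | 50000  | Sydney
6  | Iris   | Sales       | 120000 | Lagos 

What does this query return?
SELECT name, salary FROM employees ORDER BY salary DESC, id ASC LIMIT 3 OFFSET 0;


Sort by salary DESC (id ASC tiebreak), then skip 0 and take 3
Rows 1 through 3

3 rows:
Dave, 120000
Iris, 120000
Olivia, 110000


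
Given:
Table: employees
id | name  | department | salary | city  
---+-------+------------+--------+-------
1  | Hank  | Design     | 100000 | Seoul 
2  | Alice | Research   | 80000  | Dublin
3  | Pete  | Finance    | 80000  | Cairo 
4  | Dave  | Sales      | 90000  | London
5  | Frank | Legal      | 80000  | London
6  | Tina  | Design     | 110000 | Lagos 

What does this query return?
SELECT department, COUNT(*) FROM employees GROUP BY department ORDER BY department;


Assigning each row to its department group:
  Hank -> Design
  Alice -> Research
  Pete -> Finance
  Dave -> Sales
  Frank -> Legal
  Tina -> Design


5 groups:
Design, 2
Finance, 1
Legal, 1
Research, 1
Sales, 1


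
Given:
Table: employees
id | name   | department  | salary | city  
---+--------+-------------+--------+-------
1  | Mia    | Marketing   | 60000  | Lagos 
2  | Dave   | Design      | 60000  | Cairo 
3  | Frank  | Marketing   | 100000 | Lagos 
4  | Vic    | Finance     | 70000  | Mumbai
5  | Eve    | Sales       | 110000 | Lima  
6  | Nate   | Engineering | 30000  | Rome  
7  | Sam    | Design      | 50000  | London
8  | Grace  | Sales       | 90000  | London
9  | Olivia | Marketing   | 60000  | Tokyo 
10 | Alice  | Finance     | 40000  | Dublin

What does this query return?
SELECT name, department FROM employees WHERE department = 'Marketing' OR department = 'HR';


Filtering: department = 'Marketing' OR 'HR'
Matching: 3 rows

3 rows:
Mia, Marketing
Frank, Marketing
Olivia, Marketing


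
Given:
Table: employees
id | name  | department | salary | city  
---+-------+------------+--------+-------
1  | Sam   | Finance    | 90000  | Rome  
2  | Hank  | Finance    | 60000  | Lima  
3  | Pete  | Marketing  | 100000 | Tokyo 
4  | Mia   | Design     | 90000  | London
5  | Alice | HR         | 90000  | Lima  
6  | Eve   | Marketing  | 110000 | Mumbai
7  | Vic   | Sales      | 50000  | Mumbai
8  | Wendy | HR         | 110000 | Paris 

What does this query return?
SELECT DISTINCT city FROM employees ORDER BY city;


All 'city' values (row order): Rome, Lima, Tokyo, London, Lima, Mumbai, Mumbai, Paris
Removing duplicates leaves 6 unique value(s).

6 values:
Lima
London
Mumbai
Paris
Rome
Tokyo


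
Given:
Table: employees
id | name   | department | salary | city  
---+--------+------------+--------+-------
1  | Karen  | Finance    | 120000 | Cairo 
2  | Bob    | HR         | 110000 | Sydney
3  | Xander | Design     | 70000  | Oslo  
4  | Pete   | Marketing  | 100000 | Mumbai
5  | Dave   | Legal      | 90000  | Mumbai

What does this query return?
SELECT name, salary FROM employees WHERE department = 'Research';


Filtering: department = 'Research'
Matching rows: 0

Empty result set (0 rows)


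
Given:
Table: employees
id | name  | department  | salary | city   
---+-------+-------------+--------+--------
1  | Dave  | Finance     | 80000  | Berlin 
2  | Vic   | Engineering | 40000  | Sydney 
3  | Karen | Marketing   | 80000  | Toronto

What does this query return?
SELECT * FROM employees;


SELECT * returns all 3 rows with all columns

3 rows:
1, Dave, Finance, 80000, Berlin
2, Vic, Engineering, 40000, Sydney
3, Karen, Marketing, 80000, Toronto


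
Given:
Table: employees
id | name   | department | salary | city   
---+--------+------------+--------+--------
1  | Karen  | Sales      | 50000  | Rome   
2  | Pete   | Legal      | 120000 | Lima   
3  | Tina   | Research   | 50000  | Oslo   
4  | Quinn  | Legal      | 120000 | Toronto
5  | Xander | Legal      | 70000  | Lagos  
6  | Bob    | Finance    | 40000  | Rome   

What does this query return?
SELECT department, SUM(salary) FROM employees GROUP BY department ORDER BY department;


Summing salary within each department:
  Finance: 40000 = 40000
  Legal: 120000 + 120000 + 70000 = 310000
  Research: 50000 = 50000
  Sales: 50000 = 50000


4 groups:
Finance, 40000
Legal, 310000
Research, 50000
Sales, 50000


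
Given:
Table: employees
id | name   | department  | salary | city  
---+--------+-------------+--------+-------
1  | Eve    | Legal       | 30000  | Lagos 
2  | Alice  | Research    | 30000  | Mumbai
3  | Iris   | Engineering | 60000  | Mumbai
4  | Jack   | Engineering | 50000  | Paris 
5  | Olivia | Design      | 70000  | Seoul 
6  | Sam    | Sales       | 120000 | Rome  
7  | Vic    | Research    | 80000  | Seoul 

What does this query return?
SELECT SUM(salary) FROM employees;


SUM(salary) = 30000 + 30000 + 60000 + 50000 + 70000 + 120000 + 80000 = 440000

440000


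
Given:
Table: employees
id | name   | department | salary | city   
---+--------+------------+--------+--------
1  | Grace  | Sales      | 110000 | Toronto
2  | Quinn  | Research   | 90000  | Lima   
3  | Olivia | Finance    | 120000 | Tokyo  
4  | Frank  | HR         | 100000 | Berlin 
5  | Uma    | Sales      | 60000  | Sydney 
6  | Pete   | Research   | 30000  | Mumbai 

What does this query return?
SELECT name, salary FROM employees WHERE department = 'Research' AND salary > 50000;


Filtering: department = 'Research' AND salary > 50000
Matching: 1 rows

1 rows:
Quinn, 90000


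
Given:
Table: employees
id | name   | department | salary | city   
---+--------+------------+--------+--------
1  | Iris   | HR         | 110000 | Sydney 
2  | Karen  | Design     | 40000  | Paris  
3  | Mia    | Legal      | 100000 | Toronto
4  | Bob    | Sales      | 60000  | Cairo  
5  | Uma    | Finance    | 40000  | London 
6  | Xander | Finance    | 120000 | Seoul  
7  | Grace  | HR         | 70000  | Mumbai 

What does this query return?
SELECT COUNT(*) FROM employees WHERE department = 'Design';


Counting rows where department = 'Design'
  Karen -> MATCH


1


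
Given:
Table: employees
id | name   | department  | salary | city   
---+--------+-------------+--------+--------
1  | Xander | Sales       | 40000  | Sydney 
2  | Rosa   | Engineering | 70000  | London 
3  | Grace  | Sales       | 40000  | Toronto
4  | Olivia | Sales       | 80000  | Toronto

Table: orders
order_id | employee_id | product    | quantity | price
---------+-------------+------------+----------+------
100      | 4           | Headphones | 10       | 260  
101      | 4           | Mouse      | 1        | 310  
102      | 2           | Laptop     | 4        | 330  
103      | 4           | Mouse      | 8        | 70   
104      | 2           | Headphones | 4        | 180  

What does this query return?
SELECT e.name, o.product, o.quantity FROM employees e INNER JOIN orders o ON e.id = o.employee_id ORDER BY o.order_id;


Joining employees.id = orders.employee_id:
  employee Olivia (id=4) -> order Headphones
  employee Olivia (id=4) -> order Mouse
  employee Rosa (id=2) -> order Laptop
  employee Olivia (id=4) -> order Mouse
  employee Rosa (id=2) -> order Headphones


5 rows:
Olivia, Headphones, 10
Olivia, Mouse, 1
Rosa, Laptop, 4
Olivia, Mouse, 8
Rosa, Headphones, 4


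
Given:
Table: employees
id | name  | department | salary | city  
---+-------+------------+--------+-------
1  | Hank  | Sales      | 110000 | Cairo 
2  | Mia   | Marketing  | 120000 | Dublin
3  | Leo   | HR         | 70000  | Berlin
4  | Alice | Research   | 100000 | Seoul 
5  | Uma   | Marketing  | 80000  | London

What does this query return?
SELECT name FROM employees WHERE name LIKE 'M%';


LIKE 'M%' matches names starting with 'M'
Matching: 1

1 rows:
Mia


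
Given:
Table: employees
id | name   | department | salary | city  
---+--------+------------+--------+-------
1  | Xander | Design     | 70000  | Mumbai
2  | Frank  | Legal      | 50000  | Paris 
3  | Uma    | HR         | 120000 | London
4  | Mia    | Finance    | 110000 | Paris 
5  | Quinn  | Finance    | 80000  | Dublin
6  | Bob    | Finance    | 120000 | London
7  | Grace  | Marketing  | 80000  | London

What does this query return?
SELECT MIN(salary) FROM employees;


Salaries: 70000, 50000, 120000, 110000, 80000, 120000, 80000
MIN = 50000

50000


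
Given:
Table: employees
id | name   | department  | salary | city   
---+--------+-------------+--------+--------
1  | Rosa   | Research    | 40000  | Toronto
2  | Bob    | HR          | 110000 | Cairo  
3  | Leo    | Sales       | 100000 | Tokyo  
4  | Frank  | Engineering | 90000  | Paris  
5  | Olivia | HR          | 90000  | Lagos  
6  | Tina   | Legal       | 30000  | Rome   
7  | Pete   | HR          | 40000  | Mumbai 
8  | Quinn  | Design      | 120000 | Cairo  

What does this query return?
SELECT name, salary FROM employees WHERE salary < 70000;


Filtering: salary < 70000
Matching: 3 rows

3 rows:
Rosa, 40000
Tina, 30000
Pete, 40000


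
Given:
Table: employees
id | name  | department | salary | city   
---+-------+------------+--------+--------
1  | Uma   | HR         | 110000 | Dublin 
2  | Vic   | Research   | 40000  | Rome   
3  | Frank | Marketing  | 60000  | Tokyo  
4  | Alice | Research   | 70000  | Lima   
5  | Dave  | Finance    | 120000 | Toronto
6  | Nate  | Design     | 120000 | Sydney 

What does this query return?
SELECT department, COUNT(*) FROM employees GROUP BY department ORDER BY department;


Assigning each row to its department group:
  Uma -> HR
  Vic -> Research
  Frank -> Marketing
  Alice -> Research
  Dave -> Finance
  Nate -> Design


5 groups:
Design, 1
Finance, 1
HR, 1
Marketing, 1
Research, 2


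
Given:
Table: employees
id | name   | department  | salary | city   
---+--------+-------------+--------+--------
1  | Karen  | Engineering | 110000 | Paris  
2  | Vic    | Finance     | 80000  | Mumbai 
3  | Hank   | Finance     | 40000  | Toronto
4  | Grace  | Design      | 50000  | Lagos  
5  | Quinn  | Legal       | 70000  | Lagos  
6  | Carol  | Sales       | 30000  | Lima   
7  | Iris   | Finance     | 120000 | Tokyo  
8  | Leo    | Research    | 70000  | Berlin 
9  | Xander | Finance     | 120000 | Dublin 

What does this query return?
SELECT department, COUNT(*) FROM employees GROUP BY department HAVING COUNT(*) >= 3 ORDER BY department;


Groups with count >= 3:
  Finance: 4 -> PASS
  Design: 1 -> filtered out
  Engineering: 1 -> filtered out
  Legal: 1 -> filtered out
  Research: 1 -> filtered out
  Sales: 1 -> filtered out


1 groups:
Finance, 4


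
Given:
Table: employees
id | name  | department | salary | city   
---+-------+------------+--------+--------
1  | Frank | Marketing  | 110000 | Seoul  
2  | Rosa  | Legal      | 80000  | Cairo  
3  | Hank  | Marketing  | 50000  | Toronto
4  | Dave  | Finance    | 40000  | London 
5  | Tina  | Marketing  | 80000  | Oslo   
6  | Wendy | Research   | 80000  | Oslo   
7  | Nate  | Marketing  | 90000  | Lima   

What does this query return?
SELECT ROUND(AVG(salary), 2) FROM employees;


SUM(salary) = 530000
COUNT = 7
ROUND(AVG, 2) = ROUND(530000 / 7, 2) = 75714.29

75714.29


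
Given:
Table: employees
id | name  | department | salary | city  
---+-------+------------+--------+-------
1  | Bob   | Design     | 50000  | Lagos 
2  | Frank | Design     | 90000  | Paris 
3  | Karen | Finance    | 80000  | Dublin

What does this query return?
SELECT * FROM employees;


SELECT * returns all 3 rows with all columns

3 rows:
1, Bob, Design, 50000, Lagos
2, Frank, Design, 90000, Paris
3, Karen, Finance, 80000, Dublin


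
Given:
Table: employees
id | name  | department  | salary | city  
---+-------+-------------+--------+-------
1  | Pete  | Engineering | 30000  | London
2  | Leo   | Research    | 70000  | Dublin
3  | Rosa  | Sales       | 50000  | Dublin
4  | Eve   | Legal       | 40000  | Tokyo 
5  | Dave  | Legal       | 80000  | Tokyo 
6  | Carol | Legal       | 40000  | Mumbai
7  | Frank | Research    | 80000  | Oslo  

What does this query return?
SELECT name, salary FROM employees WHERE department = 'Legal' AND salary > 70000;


Filtering: department = 'Legal' AND salary > 70000
Matching: 1 rows

1 rows:
Dave, 80000


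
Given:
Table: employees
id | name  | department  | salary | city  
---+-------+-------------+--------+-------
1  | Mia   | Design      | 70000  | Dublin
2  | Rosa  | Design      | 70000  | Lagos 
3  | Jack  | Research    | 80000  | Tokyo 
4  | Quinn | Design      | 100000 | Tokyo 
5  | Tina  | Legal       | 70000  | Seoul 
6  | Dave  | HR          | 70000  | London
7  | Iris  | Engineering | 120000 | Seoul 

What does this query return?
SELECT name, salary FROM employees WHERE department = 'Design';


Filtering: department = 'Design'
Matching rows: 3

3 rows:
Mia, 70000
Rosa, 70000
Quinn, 100000


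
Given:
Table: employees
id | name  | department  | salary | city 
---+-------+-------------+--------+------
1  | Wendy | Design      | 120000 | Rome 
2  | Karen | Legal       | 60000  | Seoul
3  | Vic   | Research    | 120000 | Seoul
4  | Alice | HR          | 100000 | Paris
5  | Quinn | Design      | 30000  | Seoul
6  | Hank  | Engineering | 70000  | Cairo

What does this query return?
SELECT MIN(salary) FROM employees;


Salaries: 120000, 60000, 120000, 100000, 30000, 70000
MIN = 30000

30000


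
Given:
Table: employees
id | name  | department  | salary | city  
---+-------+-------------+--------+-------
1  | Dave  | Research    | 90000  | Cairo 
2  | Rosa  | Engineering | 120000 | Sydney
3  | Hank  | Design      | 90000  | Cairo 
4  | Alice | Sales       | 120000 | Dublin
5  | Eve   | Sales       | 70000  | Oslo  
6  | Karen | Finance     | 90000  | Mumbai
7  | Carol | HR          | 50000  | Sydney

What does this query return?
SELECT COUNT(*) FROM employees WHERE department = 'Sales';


Counting rows where department = 'Sales'
  Alice -> MATCH
  Eve -> MATCH


2


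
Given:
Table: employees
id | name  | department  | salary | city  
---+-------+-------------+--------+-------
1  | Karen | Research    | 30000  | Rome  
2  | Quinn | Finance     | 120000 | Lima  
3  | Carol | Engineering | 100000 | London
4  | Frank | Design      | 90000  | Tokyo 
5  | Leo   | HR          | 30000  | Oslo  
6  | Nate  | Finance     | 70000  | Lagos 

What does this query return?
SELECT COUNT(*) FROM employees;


COUNT(*) counts all rows

6


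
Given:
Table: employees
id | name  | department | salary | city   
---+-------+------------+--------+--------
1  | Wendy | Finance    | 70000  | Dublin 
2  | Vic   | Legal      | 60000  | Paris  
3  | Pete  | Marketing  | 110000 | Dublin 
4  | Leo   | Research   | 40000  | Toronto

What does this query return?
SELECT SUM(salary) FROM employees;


SUM(salary) = 70000 + 60000 + 110000 + 40000 = 280000

280000


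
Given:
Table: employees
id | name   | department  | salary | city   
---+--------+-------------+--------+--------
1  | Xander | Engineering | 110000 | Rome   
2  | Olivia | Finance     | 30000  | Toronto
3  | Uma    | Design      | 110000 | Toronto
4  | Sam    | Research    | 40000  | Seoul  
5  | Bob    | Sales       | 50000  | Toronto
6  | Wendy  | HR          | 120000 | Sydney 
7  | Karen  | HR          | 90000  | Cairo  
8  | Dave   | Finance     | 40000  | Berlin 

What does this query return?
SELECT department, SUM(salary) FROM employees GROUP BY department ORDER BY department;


Summing salary within each department:
  Design: 110000 = 110000
  Engineering: 110000 = 110000
  Finance: 30000 + 40000 = 70000
  HR: 120000 + 90000 = 210000
  Research: 40000 = 40000
  Sales: 50000 = 50000


6 groups:
Design, 110000
Engineering, 110000
Finance, 70000
HR, 210000
Research, 40000
Sales, 50000


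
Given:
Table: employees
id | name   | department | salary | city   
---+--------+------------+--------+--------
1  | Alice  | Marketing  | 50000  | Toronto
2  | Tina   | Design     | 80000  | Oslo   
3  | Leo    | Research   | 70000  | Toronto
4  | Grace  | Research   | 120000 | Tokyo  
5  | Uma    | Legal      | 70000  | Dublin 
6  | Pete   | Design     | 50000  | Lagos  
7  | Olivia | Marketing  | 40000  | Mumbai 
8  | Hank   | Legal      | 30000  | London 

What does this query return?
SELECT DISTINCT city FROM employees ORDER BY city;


All 'city' values (row order): Toronto, Oslo, Toronto, Tokyo, Dublin, Lagos, Mumbai, London
Removing duplicates leaves 7 unique value(s).

7 values:
Dublin
Lagos
London
Mumbai
Oslo
Tokyo
Toronto


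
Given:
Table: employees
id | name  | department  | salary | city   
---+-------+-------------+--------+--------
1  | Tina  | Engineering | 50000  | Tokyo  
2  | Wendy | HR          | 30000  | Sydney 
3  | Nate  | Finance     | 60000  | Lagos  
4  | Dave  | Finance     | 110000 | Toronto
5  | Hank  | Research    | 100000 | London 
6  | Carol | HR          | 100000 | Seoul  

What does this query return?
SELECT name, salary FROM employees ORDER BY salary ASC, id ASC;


Sorting by salary ASC, then id ASC for ties

6 rows:
Wendy, 30000
Tina, 50000
Nate, 60000
Hank, 100000
Carol, 100000
Dave, 110000


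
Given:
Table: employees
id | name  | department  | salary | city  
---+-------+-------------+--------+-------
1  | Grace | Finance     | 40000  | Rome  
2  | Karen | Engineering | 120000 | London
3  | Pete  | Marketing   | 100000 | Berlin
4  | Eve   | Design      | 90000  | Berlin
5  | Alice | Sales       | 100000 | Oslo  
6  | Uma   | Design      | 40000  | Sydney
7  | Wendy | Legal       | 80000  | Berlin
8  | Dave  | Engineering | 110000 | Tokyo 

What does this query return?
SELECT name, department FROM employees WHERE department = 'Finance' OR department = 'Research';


Filtering: department = 'Finance' OR 'Research'
Matching: 1 rows

1 rows:
Grace, Finance


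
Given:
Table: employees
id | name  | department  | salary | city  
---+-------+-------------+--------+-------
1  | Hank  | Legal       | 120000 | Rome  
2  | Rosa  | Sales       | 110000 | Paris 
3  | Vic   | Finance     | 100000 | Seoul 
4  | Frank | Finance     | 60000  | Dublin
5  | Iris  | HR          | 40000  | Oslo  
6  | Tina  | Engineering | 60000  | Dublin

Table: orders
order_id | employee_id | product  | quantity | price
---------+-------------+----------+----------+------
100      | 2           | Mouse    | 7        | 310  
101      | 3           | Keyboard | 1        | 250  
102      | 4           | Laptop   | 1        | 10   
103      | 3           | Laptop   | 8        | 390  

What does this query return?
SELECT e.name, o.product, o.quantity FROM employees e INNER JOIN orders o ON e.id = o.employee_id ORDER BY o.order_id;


Joining employees.id = orders.employee_id:
  employee Rosa (id=2) -> order Mouse
  employee Vic (id=3) -> order Keyboard
  employee Frank (id=4) -> order Laptop
  employee Vic (id=3) -> order Laptop


4 rows:
Rosa, Mouse, 7
Vic, Keyboard, 1
Frank, Laptop, 1
Vic, Laptop, 8


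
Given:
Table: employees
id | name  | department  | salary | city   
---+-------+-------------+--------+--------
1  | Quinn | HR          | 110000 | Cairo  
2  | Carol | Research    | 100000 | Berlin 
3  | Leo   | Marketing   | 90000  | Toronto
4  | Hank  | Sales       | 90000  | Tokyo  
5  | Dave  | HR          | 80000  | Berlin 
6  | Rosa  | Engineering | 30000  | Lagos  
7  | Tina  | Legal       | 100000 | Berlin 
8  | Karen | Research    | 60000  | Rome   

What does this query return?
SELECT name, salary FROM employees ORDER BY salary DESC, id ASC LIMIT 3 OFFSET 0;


Sort by salary DESC (id ASC tiebreak), then skip 0 and take 3
Rows 1 through 3

3 rows:
Quinn, 110000
Carol, 100000
Tina, 100000


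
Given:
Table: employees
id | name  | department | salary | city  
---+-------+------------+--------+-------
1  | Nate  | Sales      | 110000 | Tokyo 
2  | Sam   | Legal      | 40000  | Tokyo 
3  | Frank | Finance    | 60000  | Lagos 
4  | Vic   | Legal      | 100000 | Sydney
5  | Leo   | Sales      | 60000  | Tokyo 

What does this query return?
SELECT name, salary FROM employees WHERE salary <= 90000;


Filtering: salary <= 90000
Matching: 3 rows

3 rows:
Sam, 40000
Frank, 60000
Leo, 60000


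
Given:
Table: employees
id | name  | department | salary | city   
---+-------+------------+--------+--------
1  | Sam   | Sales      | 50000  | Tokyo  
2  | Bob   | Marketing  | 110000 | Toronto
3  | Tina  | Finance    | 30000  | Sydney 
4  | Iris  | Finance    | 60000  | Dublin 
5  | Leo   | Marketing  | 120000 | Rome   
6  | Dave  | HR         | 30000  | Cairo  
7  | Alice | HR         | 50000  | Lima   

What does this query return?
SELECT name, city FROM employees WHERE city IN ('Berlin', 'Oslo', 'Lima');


Filtering: city IN ('Berlin', 'Oslo', 'Lima')
Matching: 1 rows

1 rows:
Alice, Lima
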